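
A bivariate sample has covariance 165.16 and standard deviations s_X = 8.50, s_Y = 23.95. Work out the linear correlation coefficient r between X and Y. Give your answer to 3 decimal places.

0.811

r = Cov(X,Y) / (s_X · s_Y) = 165.16 / (8.50 × 23.95)
  = 165.16 / 203.5750 ≈ 0.811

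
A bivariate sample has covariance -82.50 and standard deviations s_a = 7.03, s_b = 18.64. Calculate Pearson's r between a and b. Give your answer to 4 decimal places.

-0.6296

r = Cov(a,b) / (s_a · s_b) = -82.50 / (7.03 × 18.64)
  = -82.50 / 131.0392 ≈ -0.6296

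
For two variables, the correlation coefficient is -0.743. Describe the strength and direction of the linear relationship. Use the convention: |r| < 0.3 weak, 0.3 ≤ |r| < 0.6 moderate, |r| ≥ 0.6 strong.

r = -0.743 < 0 so the relationship is negative.
|r| = 0.743, which falls in the strong range.

strong negative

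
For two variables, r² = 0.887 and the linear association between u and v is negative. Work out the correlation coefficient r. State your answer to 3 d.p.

-0.942

|r| = √0.887 = 0.942
The association is negative, so r = −0.942.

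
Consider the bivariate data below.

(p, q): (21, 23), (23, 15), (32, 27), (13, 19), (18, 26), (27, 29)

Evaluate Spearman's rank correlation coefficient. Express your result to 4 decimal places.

0.5429

Rank p: 3, 4, 6, 1, 2, 5
Rank q: 3, 1, 5, 2, 4, 6
d = rank(p) − rank(q): 0, 3, 1, -1, -2, -1; Σd² = 16
ρ = 1 − 6Σd² / [n(n²−1)] = 1 − 6×16 / (6×35) = 1 − 96/210 ≈ 0.5429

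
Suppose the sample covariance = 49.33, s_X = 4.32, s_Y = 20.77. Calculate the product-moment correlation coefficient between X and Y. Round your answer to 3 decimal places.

0.550

r = Cov(X,Y) / (s_X · s_Y) = 49.33 / (4.32 × 20.77)
  = 49.33 / 89.7264 ≈ 0.550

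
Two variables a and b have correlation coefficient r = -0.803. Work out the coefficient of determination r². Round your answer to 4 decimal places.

0.6448

r² = (-0.803)² = 0.6448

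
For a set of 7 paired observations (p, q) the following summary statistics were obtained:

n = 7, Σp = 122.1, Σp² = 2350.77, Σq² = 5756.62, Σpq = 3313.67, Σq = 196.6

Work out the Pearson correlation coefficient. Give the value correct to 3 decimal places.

-0.507

r = (nΣpq − ΣpΣq) / √[(nΣp² − (Σp)²)(nΣq² − (Σq)²)]
Numerator: 7×3313.67 − 122.1×196.6 = -809.17
Denominator: √[(16455.39 − 14908.41)(40296.34 − 38651.56)] = √[1546.98 × 1644.78] = 1595.1306
r = -809.17 / 1595.1306 ≈ -0.507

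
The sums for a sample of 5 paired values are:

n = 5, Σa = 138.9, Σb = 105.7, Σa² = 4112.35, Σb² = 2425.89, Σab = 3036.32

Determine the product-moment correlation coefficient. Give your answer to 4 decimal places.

r = (nΣab − ΣaΣb) / √[(nΣa² − (Σa)²)(nΣb² − (Σb)²)]
Numerator: 5×3036.32 − 138.9×105.7 = 499.87
Denominator: √[(20561.75 − 19293.21)(12129.45 − 11172.49)] = √[1268.54 × 956.96] = 1101.7904
r = 499.87 / 1101.7904 ≈ 0.4537

0.4537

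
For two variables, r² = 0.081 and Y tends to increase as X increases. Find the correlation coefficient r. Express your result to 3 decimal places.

0.285

|r| = √0.081 = 0.285
The association is positive, so r = 0.285.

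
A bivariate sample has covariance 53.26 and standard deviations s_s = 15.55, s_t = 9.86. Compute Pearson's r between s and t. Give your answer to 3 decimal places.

0.347

r = Cov(s,t) / (s_s · s_t) = 53.26 / (15.55 × 9.86)
  = 53.26 / 153.3230 ≈ 0.347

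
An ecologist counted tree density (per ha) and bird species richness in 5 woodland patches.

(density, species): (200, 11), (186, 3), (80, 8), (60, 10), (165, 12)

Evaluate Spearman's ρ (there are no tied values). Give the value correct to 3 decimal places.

Rank density: 5, 4, 2, 1, 3
Rank species: 4, 1, 2, 3, 5
d = rank(density) − rank(species): 1, 3, 0, -2, -2; Σd² = 18
ρ = 1 − 6Σd² / [n(n²−1)] = 1 − 6×18 / (5×24) = 1 − 108/120 ≈ 0.100

0.100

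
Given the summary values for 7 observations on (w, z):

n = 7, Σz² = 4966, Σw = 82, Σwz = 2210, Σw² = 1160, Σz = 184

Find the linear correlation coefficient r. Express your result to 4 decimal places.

0.3397

r = (nΣwz − ΣwΣz) / √[(nΣw² − (Σw)²)(nΣz² − (Σz)²)]
Numerator: 7×2210 − 82×184 = 382
Denominator: √[(8120 − 6724)(34762 − 33856)] = √[1396 × 906] = 1124.6226
r = 382 / 1124.6226 ≈ 0.3397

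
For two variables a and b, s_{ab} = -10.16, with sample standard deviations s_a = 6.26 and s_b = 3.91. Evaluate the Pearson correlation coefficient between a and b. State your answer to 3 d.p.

r = Cov(a,b) / (s_a · s_b) = -10.16 / (6.26 × 3.91)
  = -10.16 / 24.4766 ≈ -0.415

-0.415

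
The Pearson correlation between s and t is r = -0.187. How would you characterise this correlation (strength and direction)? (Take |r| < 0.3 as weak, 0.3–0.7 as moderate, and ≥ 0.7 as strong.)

weak negative

r = -0.187 < 0 so the relationship is negative.
|r| = 0.187, which falls in the weak range.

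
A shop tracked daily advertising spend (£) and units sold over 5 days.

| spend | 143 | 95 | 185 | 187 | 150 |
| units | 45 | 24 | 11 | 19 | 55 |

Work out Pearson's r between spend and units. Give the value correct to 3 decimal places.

n = 5, Σx = 760, Σy = 154, Σx² = 121168, Σy² = 6108, Σxy = 22553
nΣxy − ΣxΣy = 112765 − 117040 = -4275
nΣx² − (Σx)² = 605840 − 577600 = 28240; nΣy² − (Σy)² = 30540 − 23716 = 6824
r = -4275 / √(28240 × 6824) = -4275 / 13881.9941 ≈ -0.308

-0.308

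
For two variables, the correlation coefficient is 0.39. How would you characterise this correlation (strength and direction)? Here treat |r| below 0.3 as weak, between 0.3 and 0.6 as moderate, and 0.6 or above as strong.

moderate positive

r = 0.39 > 0 so the relationship is positive.
|r| = 0.39, which falls in the moderate range.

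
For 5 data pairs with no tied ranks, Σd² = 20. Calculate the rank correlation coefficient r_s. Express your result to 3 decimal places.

ρ = 1 − 6Σd² / [n(n²−1)] = 1 − 6×20 / (5×24)
  = 1 − 120/120 = 1 − 1.0000 ≈ 0.000

0.000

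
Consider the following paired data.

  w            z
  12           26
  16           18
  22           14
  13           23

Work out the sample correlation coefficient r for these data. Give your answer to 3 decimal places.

-0.958

n = 4, Σw = 63, Σz = 81, Σw² = 1053, Σz² = 1725, Σwz = 1207
nΣwz − ΣwΣz = 4828 − 5103 = -275
nΣw² − (Σw)² = 4212 − 3969 = 243; nΣz² − (Σz)² = 6900 − 6561 = 339
r = -275 / √(243 × 339) = -275 / 287.0139 ≈ -0.958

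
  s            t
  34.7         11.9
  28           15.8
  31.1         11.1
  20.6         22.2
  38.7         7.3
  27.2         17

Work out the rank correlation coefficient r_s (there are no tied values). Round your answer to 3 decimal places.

-0.943

Rank s: 5, 3, 4, 1, 6, 2
Rank t: 3, 4, 2, 6, 1, 5
d = rank(s) − rank(t): 2, -1, 2, -5, 5, -3; Σd² = 68
ρ = 1 − 6Σd² / [n(n²−1)] = 1 − 6×68 / (6×35) = 1 − 408/210 ≈ -0.943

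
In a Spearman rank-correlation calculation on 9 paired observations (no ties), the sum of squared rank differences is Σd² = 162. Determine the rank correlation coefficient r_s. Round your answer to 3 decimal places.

-0.350

ρ = 1 − 6Σd² / [n(n²−1)] = 1 − 6×162 / (9×80)
  = 1 − 972/720 = 1 − 1.3500 ≈ -0.350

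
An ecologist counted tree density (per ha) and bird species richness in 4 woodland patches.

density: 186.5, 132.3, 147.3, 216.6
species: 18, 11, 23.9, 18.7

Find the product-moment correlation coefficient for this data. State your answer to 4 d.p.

0.2681

n = 4, Σx = 682.7, Σy = 71.6, Σx² = 120898.39, Σy² = 1365.9, Σxy = 12383.19
nΣxy − ΣxΣy = 49532.76 − 48881.32 = 651.44
nΣx² − (Σx)² = 483593.56 − 466079.29 = 17514.27; nΣy² − (Σy)² = 5463.6 − 5126.56 = 337.04
r = 651.44 / √(17514.27 × 337.04) = 651.44 / 2429.6110 ≈ 0.2681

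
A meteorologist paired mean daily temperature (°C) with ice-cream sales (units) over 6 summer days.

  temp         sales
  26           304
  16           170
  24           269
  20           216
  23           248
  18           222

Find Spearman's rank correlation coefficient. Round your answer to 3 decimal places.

0.943

Rank temp: 6, 1, 5, 3, 4, 2
Rank sales: 6, 1, 5, 2, 4, 3
d = rank(temp) − rank(sales): 0, 0, 0, 1, 0, -1; Σd² = 2
ρ = 1 − 6Σd² / [n(n²−1)] = 1 − 6×2 / (6×35) = 1 − 12/210 ≈ 0.943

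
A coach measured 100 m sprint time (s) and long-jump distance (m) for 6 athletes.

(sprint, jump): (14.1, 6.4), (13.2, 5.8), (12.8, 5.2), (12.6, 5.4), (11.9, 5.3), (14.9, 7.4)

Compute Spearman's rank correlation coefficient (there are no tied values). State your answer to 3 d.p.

Rank sprint: 5, 4, 3, 2, 1, 6
Rank jump: 5, 4, 1, 3, 2, 6
d = rank(sprint) − rank(jump): 0, 0, 2, -1, -1, 0; Σd² = 6
ρ = 1 − 6Σd² / [n(n²−1)] = 1 − 6×6 / (6×35) = 1 − 36/210 ≈ 0.829

0.829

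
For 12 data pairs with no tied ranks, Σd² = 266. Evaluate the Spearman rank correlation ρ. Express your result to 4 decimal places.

0.0699

ρ = 1 − 6Σd² / [n(n²−1)] = 1 − 6×266 / (12×143)
  = 1 − 1596/1716 = 1 − 0.93007 ≈ 0.0699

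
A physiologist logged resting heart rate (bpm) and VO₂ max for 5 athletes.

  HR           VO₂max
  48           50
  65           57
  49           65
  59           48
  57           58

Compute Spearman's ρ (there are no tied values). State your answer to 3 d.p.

Rank HR: 1, 5, 2, 4, 3
Rank VO₂max: 2, 3, 5, 1, 4
d = rank(HR) − rank(VO₂max): -1, 2, -3, 3, -1; Σd² = 24
ρ = 1 − 6Σd² / [n(n²−1)] = 1 − 6×24 / (5×24) = 1 − 144/120 ≈ -0.200

-0.200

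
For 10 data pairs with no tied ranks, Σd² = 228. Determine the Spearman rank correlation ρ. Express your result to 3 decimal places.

ρ = 1 − 6Σd² / [n(n²−1)] = 1 − 6×228 / (10×99)
  = 1 − 1368/990 = 1 − 1.3818 ≈ -0.382

-0.382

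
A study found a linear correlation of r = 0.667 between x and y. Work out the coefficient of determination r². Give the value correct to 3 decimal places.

r² = (0.667)² = 0.445

0.445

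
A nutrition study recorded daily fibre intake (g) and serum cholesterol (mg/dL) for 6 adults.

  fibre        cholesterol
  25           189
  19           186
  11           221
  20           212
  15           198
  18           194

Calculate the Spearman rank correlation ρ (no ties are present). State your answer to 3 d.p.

-0.543

Rank fibre: 6, 4, 1, 5, 2, 3
Rank cholesterol: 2, 1, 6, 5, 4, 3
d = rank(fibre) − rank(cholesterol): 4, 3, -5, 0, -2, 0; Σd² = 54
ρ = 1 − 6Σd² / [n(n²−1)] = 1 − 6×54 / (6×35) = 1 − 324/210 ≈ -0.543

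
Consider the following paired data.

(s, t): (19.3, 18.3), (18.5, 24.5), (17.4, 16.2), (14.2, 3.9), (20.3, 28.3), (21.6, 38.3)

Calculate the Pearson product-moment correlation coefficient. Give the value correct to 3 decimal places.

n = 6, Σs = 111.3, Σt = 129.5, Σs² = 2097.79, Σt² = 3480.57, Σst = 2545.47
nΣst − ΣsΣt = 15272.82 − 14413.35 = 859.47
nΣs² − (Σs)² = 12586.74 − 12387.69 = 199.05; nΣt² − (Σt)² = 20883.42 − 16770.25 = 4113.17
r = 859.47 / √(199.05 × 4113.17) = 859.47 / 904.8351 ≈ 0.950

0.950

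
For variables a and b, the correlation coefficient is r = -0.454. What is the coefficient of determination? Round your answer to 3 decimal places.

0.206

r² = (-0.454)² = 0.206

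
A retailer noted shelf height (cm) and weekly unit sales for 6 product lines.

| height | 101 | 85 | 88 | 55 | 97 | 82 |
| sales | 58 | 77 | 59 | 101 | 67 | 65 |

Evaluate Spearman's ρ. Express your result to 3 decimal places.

Rank height: 6, 3, 4, 1, 5, 2
Rank sales: 1, 5, 2, 6, 4, 3
d = rank(height) − rank(sales): 5, -2, 2, -5, 1, -1; Σd² = 60
ρ = 1 − 6Σd² / [n(n²−1)] = 1 − 6×60 / (6×35) = 1 − 360/210 ≈ -0.714

-0.714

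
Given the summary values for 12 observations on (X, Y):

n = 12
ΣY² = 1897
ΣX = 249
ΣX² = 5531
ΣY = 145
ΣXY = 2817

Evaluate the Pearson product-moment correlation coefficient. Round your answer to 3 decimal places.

-0.835

r = (nΣXY − ΣXΣY) / √[(nΣX² − (ΣX)²)(nΣY² − (ΣY)²)]
Numerator: 12×2817 − 249×145 = -2301
Denominator: √[(66372 − 62001)(22764 − 21025)] = √[4371 × 1739] = 2757.0218
r = -2301 / 2757.0218 ≈ -0.835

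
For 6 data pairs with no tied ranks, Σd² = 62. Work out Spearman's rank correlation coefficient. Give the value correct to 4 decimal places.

ρ = 1 − 6Σd² / [n(n²−1)] = 1 − 6×62 / (6×35)
  = 1 − 372/210 = 1 − 1.77143 ≈ -0.7714

-0.7714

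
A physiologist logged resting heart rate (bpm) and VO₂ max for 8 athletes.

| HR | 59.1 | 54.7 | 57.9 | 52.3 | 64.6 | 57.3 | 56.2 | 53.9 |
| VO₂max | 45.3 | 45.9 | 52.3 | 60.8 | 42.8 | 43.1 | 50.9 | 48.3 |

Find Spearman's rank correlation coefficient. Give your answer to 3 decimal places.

Rank HR: 7, 3, 6, 1, 8, 5, 4, 2
Rank VO₂max: 3, 4, 7, 8, 1, 2, 6, 5
d = rank(HR) − rank(VO₂max): 4, -1, -1, -7, 7, 3, -2, -3; Σd² = 138
ρ = 1 − 6Σd² / [n(n²−1)] = 1 − 6×138 / (8×63) = 1 − 828/504 ≈ -0.643

-0.643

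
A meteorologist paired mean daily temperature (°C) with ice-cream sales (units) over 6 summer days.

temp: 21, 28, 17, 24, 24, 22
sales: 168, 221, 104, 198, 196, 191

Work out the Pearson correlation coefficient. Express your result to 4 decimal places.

n = 6, Σx = 136, Σy = 1078, Σx² = 3150, Σy² = 201982, Σxy = 25142
nΣxy − ΣxΣy = 150852 − 146608 = 4244
nΣx² − (Σx)² = 18900 − 18496 = 404; nΣy² − (Σy)² = 1211892 − 1162084 = 49808
r = 4244 / √(404 × 49808) = 4244 / 4485.8034 ≈ 0.9461

0.9461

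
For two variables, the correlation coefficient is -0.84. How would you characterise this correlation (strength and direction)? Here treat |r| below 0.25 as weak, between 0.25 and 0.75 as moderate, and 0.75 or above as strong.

r = -0.84 < 0 so the relationship is negative.
|r| = 0.84, which falls in the strong range.

strong negative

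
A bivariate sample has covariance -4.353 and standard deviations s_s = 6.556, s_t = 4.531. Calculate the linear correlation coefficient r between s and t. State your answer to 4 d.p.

-0.1465

r = Cov(s,t) / (s_s · s_t) = -4.353 / (6.556 × 4.531)
  = -4.353 / 29.7052 ≈ -0.1465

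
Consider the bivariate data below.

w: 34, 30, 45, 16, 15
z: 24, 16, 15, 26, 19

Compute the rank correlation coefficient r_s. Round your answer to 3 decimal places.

-0.500

Rank w: 4, 3, 5, 2, 1
Rank z: 4, 2, 1, 5, 3
d = rank(w) − rank(z): 0, 1, 4, -3, -2; Σd² = 30
ρ = 1 − 6Σd² / [n(n²−1)] = 1 − 6×30 / (5×24) = 1 − 180/120 ≈ -0.500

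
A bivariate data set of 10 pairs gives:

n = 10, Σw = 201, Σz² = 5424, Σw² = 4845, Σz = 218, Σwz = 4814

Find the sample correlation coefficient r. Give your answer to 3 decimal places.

r = (nΣwz − ΣwΣz) / √[(nΣw² − (Σw)²)(nΣz² − (Σz)²)]
Numerator: 10×4814 − 201×218 = 4322
Denominator: √[(48450 − 40401)(54240 − 47524)] = √[8049 × 6716] = 7352.3523
r = 4322 / 7352.3523 ≈ 0.588

0.588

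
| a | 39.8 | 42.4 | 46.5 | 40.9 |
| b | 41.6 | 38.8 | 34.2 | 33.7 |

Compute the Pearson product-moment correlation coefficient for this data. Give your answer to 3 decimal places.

-0.554

n = 4, Σa = 169.6, Σb = 148.3, Σa² = 7216.86, Σb² = 5541.33, Σab = 6269.43
nΣab − ΣaΣb = 25077.72 − 25151.68 = -73.96
nΣa² − (Σa)² = 28867.44 − 28764.16 = 103.28; nΣb² − (Σb)² = 22165.32 − 21992.89 = 172.43
r = -73.96 / √(103.28 × 172.43) = -73.96 / 133.4488 ≈ -0.554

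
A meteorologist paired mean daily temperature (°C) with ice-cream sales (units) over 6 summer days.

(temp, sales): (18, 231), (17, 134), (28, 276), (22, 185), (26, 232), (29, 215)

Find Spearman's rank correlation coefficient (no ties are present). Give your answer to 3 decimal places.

0.543

Rank temp: 2, 1, 5, 3, 4, 6
Rank sales: 4, 1, 6, 2, 5, 3
d = rank(temp) − rank(sales): -2, 0, -1, 1, -1, 3; Σd² = 16
ρ = 1 − 6Σd² / [n(n²−1)] = 1 − 6×16 / (6×35) = 1 − 96/210 ≈ 0.543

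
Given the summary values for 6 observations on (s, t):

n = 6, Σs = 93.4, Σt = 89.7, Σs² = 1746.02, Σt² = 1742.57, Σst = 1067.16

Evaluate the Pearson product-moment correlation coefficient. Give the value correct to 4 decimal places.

r = (nΣst − ΣsΣt) / √[(nΣs² − (Σs)²)(nΣt² − (Σt)²)]
Numerator: 6×1067.16 − 93.4×89.7 = -1975.02
Denominator: √[(10476.12 − 8723.56)(10455.42 − 8046.09)] = √[1752.56 × 2409.33] = 2054.8711
r = -1975.02 / 2054.8711 ≈ -0.9611

-0.9611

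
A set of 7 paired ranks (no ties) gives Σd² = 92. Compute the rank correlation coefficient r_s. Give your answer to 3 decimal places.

-0.643

ρ = 1 − 6Σd² / [n(n²−1)] = 1 − 6×92 / (7×48)
  = 1 − 552/336 = 1 − 1.6429 ≈ -0.643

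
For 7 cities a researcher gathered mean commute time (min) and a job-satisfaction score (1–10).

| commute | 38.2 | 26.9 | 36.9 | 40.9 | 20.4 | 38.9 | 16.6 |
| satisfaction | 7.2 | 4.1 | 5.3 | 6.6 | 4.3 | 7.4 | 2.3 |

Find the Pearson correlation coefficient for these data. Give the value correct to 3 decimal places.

0.917

n = 7, Σx = 218.8, Σy = 37.2, Σx² = 7422.2, Σy² = 218.84, Σxy = 1264.6
nΣxy − ΣxΣy = 8852.2 − 8139.36 = 712.84
nΣx² − (Σx)² = 51955.4 − 47873.44 = 4081.96; nΣy² − (Σy)² = 1531.88 − 1383.84 = 148.04
r = 712.84 / √(4081.96 × 148.04) = 712.84 / 777.3631 ≈ 0.917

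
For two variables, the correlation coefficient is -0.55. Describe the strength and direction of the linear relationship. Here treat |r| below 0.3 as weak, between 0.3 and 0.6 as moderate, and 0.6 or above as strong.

r = -0.55 < 0 so the relationship is negative.
|r| = 0.55, which falls in the moderate range.

moderate negative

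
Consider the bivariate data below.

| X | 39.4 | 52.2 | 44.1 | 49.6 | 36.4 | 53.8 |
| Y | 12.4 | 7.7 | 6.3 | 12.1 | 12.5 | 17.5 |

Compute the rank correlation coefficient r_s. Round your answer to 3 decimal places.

Rank X: 2, 5, 3, 4, 1, 6
Rank Y: 4, 2, 1, 3, 5, 6
d = rank(X) − rank(Y): -2, 3, 2, 1, -4, 0; Σd² = 34
ρ = 1 − 6Σd² / [n(n²−1)] = 1 − 6×34 / (6×35) = 1 − 204/210 ≈ 0.029

0.029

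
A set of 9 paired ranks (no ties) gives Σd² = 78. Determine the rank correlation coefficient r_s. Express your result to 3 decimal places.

ρ = 1 − 6Σd² / [n(n²−1)] = 1 − 6×78 / (9×80)
  = 1 − 468/720 = 1 − 0.6500 ≈ 0.350

0.350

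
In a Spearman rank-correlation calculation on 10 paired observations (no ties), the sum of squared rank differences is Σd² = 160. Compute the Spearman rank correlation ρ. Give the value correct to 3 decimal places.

0.030

ρ = 1 − 6Σd² / [n(n²−1)] = 1 − 6×160 / (10×99)
  = 1 − 960/990 = 1 − 0.9697 ≈ 0.030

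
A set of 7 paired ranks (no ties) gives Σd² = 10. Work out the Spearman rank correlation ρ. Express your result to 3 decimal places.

ρ = 1 − 6Σd² / [n(n²−1)] = 1 − 6×10 / (7×48)
  = 1 − 60/336 = 1 − 0.1786 ≈ 0.821

0.821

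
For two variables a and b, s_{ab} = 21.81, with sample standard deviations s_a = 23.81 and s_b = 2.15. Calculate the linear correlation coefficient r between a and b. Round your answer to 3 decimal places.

r = Cov(a,b) / (s_a · s_b) = 21.81 / (23.81 × 2.15)
  = 21.81 / 51.1915 ≈ 0.426

0.426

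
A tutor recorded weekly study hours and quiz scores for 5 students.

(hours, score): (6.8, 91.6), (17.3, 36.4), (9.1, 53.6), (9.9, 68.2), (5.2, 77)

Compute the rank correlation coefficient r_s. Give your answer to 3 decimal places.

-0.800

Rank hours: 2, 5, 3, 4, 1
Rank score: 5, 1, 2, 3, 4
d = rank(hours) − rank(score): -3, 4, 1, 1, -3; Σd² = 36
ρ = 1 − 6Σd² / [n(n²−1)] = 1 − 6×36 / (5×24) = 1 − 216/120 ≈ -0.800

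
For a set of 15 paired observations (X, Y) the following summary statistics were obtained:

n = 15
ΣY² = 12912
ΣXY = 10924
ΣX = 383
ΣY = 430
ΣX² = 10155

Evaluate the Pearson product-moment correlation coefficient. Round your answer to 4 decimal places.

r = (nΣXY − ΣXΣY) / √[(nΣX² − (ΣX)²)(nΣY² − (ΣY)²)]
Numerator: 15×10924 − 383×430 = -830
Denominator: √[(152325 − 146689)(193680 − 184900)] = √[5636 × 8780] = 7034.4922
r = -830 / 7034.4922 ≈ -0.1180

-0.1180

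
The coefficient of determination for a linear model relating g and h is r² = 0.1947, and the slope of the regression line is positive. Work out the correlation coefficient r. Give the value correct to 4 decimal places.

|r| = √0.1947 = 0.4412
The association is positive, so r = 0.4412.

0.4412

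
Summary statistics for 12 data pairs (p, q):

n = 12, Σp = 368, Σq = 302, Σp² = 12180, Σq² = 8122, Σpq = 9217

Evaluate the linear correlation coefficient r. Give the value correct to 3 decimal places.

r = (nΣpq − ΣpΣq) / √[(nΣp² − (Σp)²)(nΣq² − (Σq)²)]
Numerator: 12×9217 − 368×302 = -532
Denominator: √[(146160 − 135424)(97464 − 91204)] = √[10736 × 6260] = 8198.0095
r = -532 / 8198.0095 ≈ -0.065

-0.065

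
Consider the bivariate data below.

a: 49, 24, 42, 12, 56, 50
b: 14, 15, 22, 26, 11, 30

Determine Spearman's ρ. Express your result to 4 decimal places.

-0.3714

Rank a: 4, 2, 3, 1, 6, 5
Rank b: 2, 3, 4, 5, 1, 6
d = rank(a) − rank(b): 2, -1, -1, -4, 5, -1; Σd² = 48
ρ = 1 − 6Σd² / [n(n²−1)] = 1 − 6×48 / (6×35) = 1 − 288/210 ≈ -0.3714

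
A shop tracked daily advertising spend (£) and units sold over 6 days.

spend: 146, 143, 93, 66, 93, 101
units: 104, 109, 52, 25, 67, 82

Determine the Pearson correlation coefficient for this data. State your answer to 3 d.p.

0.955

n = 6, Σx = 642, Σy = 439, Σx² = 73620, Σy² = 37239, Σxy = 51770
nΣxy − ΣxΣy = 310620 − 281838 = 28782
nΣx² − (Σx)² = 441720 − 412164 = 29556; nΣy² − (Σy)² = 223434 − 192721 = 30713
r = 28782 / √(29556 × 30713) = 28782 / 30128.9467 ≈ 0.955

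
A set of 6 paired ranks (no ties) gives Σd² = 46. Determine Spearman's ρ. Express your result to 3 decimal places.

-0.314

ρ = 1 − 6Σd² / [n(n²−1)] = 1 − 6×46 / (6×35)
  = 1 − 276/210 = 1 − 1.3143 ≈ -0.314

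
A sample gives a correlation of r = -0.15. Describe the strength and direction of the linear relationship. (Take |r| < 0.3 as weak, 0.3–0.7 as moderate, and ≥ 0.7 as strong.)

weak negative

r = -0.15 < 0 so the relationship is negative.
|r| = 0.15, which falls in the weak range.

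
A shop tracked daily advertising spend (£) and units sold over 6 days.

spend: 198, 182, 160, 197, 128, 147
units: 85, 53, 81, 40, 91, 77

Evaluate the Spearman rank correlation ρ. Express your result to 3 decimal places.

-0.371

Rank spend: 6, 4, 3, 5, 1, 2
Rank units: 5, 2, 4, 1, 6, 3
d = rank(spend) − rank(units): 1, 2, -1, 4, -5, -1; Σd² = 48
ρ = 1 − 6Σd² / [n(n²−1)] = 1 − 6×48 / (6×35) = 1 − 288/210 ≈ -0.371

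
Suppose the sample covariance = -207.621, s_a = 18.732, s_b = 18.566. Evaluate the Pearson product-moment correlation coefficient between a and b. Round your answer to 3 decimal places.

-0.597

r = Cov(a,b) / (s_a · s_b) = -207.621 / (18.732 × 18.566)
  = -207.621 / 347.7783 ≈ -0.597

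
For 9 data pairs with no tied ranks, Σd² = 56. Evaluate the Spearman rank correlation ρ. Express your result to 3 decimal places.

ρ = 1 − 6Σd² / [n(n²−1)] = 1 − 6×56 / (9×80)
  = 1 − 336/720 = 1 − 0.4667 ≈ 0.533

0.533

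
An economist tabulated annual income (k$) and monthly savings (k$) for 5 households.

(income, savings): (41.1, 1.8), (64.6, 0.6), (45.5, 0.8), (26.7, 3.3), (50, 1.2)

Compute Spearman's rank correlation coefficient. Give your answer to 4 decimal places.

-0.9000

Rank income: 2, 5, 3, 1, 4
Rank savings: 4, 1, 2, 5, 3
d = rank(income) − rank(savings): -2, 4, 1, -4, 1; Σd² = 38
ρ = 1 − 6Σd² / [n(n²−1)] = 1 − 6×38 / (5×24) = 1 − 228/120 ≈ -0.9000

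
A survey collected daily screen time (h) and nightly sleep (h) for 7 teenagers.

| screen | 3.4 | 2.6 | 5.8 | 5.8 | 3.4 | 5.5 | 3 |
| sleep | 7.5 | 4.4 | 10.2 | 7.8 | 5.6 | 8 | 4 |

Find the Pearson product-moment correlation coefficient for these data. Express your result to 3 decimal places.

0.858

n = 7, Σx = 29.5, Σy = 47.5, Σx² = 136.41, Σy² = 351.85, Σxy = 216.38
nΣxy − ΣxΣy = 1514.66 − 1401.25 = 113.41
nΣx² − (Σx)² = 954.87 − 870.25 = 84.62; nΣy² − (Σy)² = 2462.95 − 2256.25 = 206.7
r = 113.41 / √(84.62 × 206.7) = 113.41 / 132.2534 ≈ 0.858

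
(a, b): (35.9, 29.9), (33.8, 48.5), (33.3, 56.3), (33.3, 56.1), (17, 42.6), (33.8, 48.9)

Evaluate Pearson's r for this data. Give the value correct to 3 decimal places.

0.085

n = 6, Σa = 187.1, Σb = 282.3, Σa² = 6080.47, Σb² = 13769.13, Σab = 8832.65
nΣab − ΣaΣb = 52995.9 − 52818.33 = 177.57
nΣa² − (Σa)² = 36482.82 − 35006.41 = 1476.41; nΣb² − (Σb)² = 82614.78 − 79693.29 = 2921.49
r = 177.57 / √(1476.41 × 2921.49) = 177.57 / 2076.8527 ≈ 0.085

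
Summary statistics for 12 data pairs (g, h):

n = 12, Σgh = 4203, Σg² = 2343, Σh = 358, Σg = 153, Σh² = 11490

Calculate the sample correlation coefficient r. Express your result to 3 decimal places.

r = (nΣgh − ΣgΣh) / √[(nΣg² − (Σg)²)(nΣh² − (Σh)²)]
Numerator: 12×4203 − 153×358 = -4338
Denominator: √[(28116 − 23409)(137880 − 128164)] = √[4707 × 9716] = 6762.6335
r = -4338 / 6762.6335 ≈ -0.641

-0.641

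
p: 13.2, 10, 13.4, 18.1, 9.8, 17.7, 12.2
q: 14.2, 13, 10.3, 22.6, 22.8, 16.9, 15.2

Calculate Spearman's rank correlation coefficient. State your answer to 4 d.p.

0.0000

Rank p: 4, 2, 5, 7, 1, 6, 3
Rank q: 3, 2, 1, 6, 7, 5, 4
d = rank(p) − rank(q): 1, 0, 4, 1, -6, 1, -1; Σd² = 56
ρ = 1 − 6Σd² / [n(n²−1)] = 1 − 6×56 / (7×48) = 1 − 336/336 ≈ 0.0000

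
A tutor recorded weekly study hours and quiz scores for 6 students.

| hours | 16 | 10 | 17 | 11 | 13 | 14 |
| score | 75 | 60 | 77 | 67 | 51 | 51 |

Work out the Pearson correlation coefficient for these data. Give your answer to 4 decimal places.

n = 6, Σx = 81, Σy = 381, Σx² = 1131, Σy² = 24845, Σxy = 5223
nΣxy − ΣxΣy = 31338 − 30861 = 477
nΣx² − (Σx)² = 6786 − 6561 = 225; nΣy² − (Σy)² = 149070 − 145161 = 3909
r = 477 / √(225 × 3909) = 477 / 937.8299 ≈ 0.5086

0.5086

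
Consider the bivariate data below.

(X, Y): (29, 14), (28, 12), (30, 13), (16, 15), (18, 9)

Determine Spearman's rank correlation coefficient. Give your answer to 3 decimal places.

Rank X: 4, 3, 5, 1, 2
Rank Y: 4, 2, 3, 5, 1
d = rank(X) − rank(Y): 0, 1, 2, -4, 1; Σd² = 22
ρ = 1 − 6Σd² / [n(n²−1)] = 1 − 6×22 / (5×24) = 1 − 132/120 ≈ -0.100

-0.100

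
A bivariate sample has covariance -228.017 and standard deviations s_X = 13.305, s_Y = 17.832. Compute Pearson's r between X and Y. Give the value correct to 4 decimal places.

r = Cov(X,Y) / (s_X · s_Y) = -228.017 / (13.305 × 17.832)
  = -228.017 / 237.2548 ≈ -0.9611

-0.9611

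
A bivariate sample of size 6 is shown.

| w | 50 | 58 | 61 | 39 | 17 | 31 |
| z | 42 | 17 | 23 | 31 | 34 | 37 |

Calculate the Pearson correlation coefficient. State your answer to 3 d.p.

n = 6, Σw = 256, Σz = 184, Σw² = 12356, Σz² = 6068, Σwz = 7423
nΣwz − ΣwΣz = 44538 − 47104 = -2566
nΣw² − (Σw)² = 74136 − 65536 = 8600; nΣz² − (Σz)² = 36408 − 33856 = 2552
r = -2566 / √(8600 × 2552) = -2566 / 4684.7839 ≈ -0.548

-0.548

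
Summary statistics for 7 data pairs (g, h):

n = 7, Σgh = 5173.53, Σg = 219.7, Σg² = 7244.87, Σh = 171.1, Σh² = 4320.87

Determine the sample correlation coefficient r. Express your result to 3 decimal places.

-0.893

r = (nΣgh − ΣgΣh) / √[(nΣg² − (Σg)²)(nΣh² − (Σh)²)]
Numerator: 7×5173.53 − 219.7×171.1 = -1375.96
Denominator: √[(50714.09 − 48268.09)(30246.09 − 29275.21)] = √[2446 × 970.88] = 1541.0297
r = -1375.96 / 1541.0297 ≈ -0.893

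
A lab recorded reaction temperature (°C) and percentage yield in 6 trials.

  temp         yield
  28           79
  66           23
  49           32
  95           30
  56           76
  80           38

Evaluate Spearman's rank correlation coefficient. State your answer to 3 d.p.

Rank temp: 1, 4, 2, 6, 3, 5
Rank yield: 6, 1, 3, 2, 5, 4
d = rank(temp) − rank(yield): -5, 3, -1, 4, -2, 1; Σd² = 56
ρ = 1 − 6Σd² / [n(n²−1)] = 1 − 6×56 / (6×35) = 1 − 336/210 ≈ -0.600

-0.600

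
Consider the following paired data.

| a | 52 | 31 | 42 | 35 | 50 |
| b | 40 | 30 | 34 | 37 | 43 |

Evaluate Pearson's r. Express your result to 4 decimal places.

n = 5, Σa = 210, Σb = 184, Σa² = 9154, Σb² = 6874, Σab = 7883
nΣab − ΣaΣb = 39415 − 38640 = 775
nΣa² − (Σa)² = 45770 − 44100 = 1670; nΣb² − (Σb)² = 34370 − 33856 = 514
r = 775 / √(1670 × 514) = 775 / 926.4880 ≈ 0.8365

0.8365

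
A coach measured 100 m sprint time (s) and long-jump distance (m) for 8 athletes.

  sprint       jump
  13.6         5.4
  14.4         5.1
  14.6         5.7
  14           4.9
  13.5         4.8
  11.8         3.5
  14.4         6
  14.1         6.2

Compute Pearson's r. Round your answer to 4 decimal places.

0.8497

n = 8, Σx = 110.4, Σy = 41.6, Σx² = 1529.14, Σy² = 221.4, Σxy = 578.62
nΣxy − ΣxΣy = 4628.96 − 4592.64 = 36.32
nΣx² − (Σx)² = 12233.12 − 12188.16 = 44.96; nΣy² − (Σy)² = 1771.2 − 1730.56 = 40.64
r = 36.32 / √(44.96 × 40.64) = 36.32 / 42.7455 ≈ 0.8497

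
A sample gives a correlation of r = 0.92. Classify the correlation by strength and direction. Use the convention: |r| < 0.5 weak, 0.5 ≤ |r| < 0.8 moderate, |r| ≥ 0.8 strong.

r = 0.92 > 0 so the relationship is positive.
|r| = 0.92, which falls in the strong range.

strong positive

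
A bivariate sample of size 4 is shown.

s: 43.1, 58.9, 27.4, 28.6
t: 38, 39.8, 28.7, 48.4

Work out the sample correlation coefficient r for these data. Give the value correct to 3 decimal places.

0.095

n = 4, Σs = 158, Σt = 154.9, Σs² = 6895.54, Σt² = 6194.29, Σst = 6152.64
nΣst − ΣsΣt = 24610.56 − 24474.2 = 136.36
nΣs² − (Σs)² = 27582.16 − 24964 = 2618.16; nΣt² − (Σt)² = 24777.16 − 23994.01 = 783.15
r = 136.36 / √(2618.16 × 783.15) = 136.36 / 1431.9260 ≈ 0.095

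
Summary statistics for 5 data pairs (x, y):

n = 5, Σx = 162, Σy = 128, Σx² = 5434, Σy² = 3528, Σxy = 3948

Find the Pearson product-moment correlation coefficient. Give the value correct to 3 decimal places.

-0.924

r = (nΣxy − ΣxΣy) / √[(nΣx² − (Σx)²)(nΣy² − (Σy)²)]
Numerator: 5×3948 − 162×128 = -996
Denominator: √[(27170 − 26244)(17640 − 16384)] = √[926 × 1256] = 1078.4507
r = -996 / 1078.4507 ≈ -0.924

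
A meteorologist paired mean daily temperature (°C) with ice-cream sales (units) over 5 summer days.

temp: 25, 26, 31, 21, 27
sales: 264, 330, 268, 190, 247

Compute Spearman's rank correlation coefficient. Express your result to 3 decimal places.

Rank temp: 2, 3, 5, 1, 4
Rank sales: 3, 5, 4, 1, 2
d = rank(temp) − rank(sales): -1, -2, 1, 0, 2; Σd² = 10
ρ = 1 − 6Σd² / [n(n²−1)] = 1 − 6×10 / (5×24) = 1 − 60/120 ≈ 0.500

0.500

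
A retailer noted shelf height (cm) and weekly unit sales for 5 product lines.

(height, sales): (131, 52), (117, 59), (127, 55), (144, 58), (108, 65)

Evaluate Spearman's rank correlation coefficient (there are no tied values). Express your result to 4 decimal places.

Rank height: 4, 2, 3, 5, 1
Rank sales: 1, 4, 2, 3, 5
d = rank(height) − rank(sales): 3, -2, 1, 2, -4; Σd² = 34
ρ = 1 − 6Σd² / [n(n²−1)] = 1 − 6×34 / (5×24) = 1 − 204/120 ≈ -0.7000

-0.7000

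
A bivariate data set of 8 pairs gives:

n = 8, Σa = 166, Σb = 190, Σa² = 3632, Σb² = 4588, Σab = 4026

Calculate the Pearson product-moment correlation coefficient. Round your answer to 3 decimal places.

0.702

r = (nΣab − ΣaΣb) / √[(nΣa² − (Σa)²)(nΣb² − (Σb)²)]
Numerator: 8×4026 − 166×190 = 668
Denominator: √[(29056 − 27556)(36704 − 36100)] = √[1500 × 604] = 951.8403
r = 668 / 951.8403 ≈ 0.702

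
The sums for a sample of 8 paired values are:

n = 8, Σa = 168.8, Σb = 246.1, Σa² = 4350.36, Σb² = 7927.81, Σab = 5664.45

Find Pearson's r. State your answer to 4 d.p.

r = (nΣab − ΣaΣb) / √[(nΣa² − (Σa)²)(nΣb² − (Σb)²)]
Numerator: 8×5664.45 − 168.8×246.1 = 3773.92
Denominator: √[(34802.88 − 28493.44)(63422.48 − 60565.21)] = √[6309.44 × 2857.27] = 4245.9126
r = 3773.92 / 4245.9126 ≈ 0.8888

0.8888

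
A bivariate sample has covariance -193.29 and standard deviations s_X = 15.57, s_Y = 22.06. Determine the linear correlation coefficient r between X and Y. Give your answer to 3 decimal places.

-0.563

r = Cov(X,Y) / (s_X · s_Y) = -193.29 / (15.57 × 22.06)
  = -193.29 / 343.4742 ≈ -0.563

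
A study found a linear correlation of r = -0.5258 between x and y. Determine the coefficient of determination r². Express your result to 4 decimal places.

0.2765

r² = (-0.5258)² = 0.2765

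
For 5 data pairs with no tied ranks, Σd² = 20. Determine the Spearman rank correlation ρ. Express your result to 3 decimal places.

ρ = 1 − 6Σd² / [n(n²−1)] = 1 − 6×20 / (5×24)
  = 1 − 120/120 = 1 − 1.0000 ≈ 0.000

0.000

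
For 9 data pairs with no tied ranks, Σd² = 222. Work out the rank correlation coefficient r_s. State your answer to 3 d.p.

ρ = 1 − 6Σd² / [n(n²−1)] = 1 − 6×222 / (9×80)
  = 1 − 1332/720 = 1 − 1.8500 ≈ -0.850

-0.850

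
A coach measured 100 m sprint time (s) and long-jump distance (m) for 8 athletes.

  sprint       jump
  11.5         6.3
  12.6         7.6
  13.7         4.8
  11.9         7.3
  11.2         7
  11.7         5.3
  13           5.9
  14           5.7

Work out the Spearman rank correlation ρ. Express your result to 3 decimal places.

Rank sprint: 2, 5, 7, 4, 1, 3, 6, 8
Rank jump: 5, 8, 1, 7, 6, 2, 4, 3
d = rank(sprint) − rank(jump): -3, -3, 6, -3, -5, 1, 2, 5; Σd² = 118
ρ = 1 − 6Σd² / [n(n²−1)] = 1 − 6×118 / (8×63) = 1 − 708/504 ≈ -0.405

-0.405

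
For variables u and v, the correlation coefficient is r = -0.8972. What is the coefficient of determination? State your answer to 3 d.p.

r² = (-0.8972)² = 0.805

0.805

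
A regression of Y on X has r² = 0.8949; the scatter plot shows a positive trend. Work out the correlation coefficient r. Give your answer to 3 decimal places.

0.946

|r| = √0.8949 = 0.946
The association is positive, so r = 0.946.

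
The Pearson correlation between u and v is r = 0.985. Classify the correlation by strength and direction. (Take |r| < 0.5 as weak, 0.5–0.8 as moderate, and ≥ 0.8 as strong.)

r = 0.985 > 0 so the relationship is positive.
|r| = 0.985, which falls in the strong range.

strong positive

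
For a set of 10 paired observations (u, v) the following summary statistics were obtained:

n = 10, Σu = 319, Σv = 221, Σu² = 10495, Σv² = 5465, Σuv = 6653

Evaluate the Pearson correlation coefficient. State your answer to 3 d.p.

-0.922

r = (nΣuv − ΣuΣv) / √[(nΣu² − (Σu)²)(nΣv² − (Σv)²)]
Numerator: 10×6653 − 319×221 = -3969
Denominator: √[(104950 − 101761)(54650 − 48841)] = √[3189 × 5809] = 4304.0563
r = -3969 / 4304.0563 ≈ -0.922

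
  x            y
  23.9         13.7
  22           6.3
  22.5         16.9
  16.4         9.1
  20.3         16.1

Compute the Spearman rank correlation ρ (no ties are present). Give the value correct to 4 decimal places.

0.3000

Rank x: 5, 3, 4, 1, 2
Rank y: 3, 1, 5, 2, 4
d = rank(x) − rank(y): 2, 2, -1, -1, -2; Σd² = 14
ρ = 1 − 6Σd² / [n(n²−1)] = 1 − 6×14 / (5×24) = 1 − 84/120 ≈ 0.3000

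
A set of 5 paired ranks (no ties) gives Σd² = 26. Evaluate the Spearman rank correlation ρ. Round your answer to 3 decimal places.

ρ = 1 − 6Σd² / [n(n²−1)] = 1 − 6×26 / (5×24)
  = 1 − 156/120 = 1 − 1.3000 ≈ -0.300

-0.300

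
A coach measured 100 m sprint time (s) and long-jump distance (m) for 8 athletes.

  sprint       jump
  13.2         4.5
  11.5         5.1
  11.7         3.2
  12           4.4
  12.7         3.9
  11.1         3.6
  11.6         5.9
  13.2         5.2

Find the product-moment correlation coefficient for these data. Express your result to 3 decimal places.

0.154

n = 8, Σx = 97, Σy = 35.8, Σx² = 1180.68, Σy² = 165.88, Σxy = 434.86
nΣxy − ΣxΣy = 3478.88 − 3472.6 = 6.28
nΣx² − (Σx)² = 9445.44 − 9409 = 36.44; nΣy² − (Σy)² = 1327.04 − 1281.64 = 45.4
r = 6.28 / √(36.44 × 45.4) = 6.28 / 40.6740 ≈ 0.154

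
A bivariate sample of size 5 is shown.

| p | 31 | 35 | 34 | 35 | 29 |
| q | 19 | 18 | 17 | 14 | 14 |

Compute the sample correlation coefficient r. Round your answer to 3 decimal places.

n = 5, Σp = 164, Σq = 82, Σp² = 5408, Σq² = 1366, Σpq = 2693
nΣpq − ΣpΣq = 13465 − 13448 = 17
nΣp² − (Σp)² = 27040 − 26896 = 144; nΣq² − (Σq)² = 6830 − 6724 = 106
r = 17 / √(144 × 106) = 17 / 123.5476 ≈ 0.138

0.138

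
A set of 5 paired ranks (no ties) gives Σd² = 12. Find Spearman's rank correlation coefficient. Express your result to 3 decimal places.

0.400

ρ = 1 − 6Σd² / [n(n²−1)] = 1 − 6×12 / (5×24)
  = 1 − 72/120 = 1 − 0.6000 ≈ 0.400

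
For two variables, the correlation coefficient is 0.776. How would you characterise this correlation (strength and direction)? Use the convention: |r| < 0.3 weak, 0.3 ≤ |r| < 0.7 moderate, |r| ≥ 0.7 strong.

strong positive

r = 0.776 > 0 so the relationship is positive.
|r| = 0.776, which falls in the strong range.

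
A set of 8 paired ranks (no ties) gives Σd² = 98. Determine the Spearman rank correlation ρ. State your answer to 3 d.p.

-0.167

ρ = 1 − 6Σd² / [n(n²−1)] = 1 − 6×98 / (8×63)
  = 1 − 588/504 = 1 − 1.1667 ≈ -0.167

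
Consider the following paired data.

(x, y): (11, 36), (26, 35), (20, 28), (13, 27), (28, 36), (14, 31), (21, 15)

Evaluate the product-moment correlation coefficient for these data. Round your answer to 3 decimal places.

n = 7, Σx = 133, Σy = 208, Σx² = 2787, Σy² = 6516, Σxy = 3974
nΣxy − ΣxΣy = 27818 − 27664 = 154
nΣx² − (Σx)² = 19509 − 17689 = 1820; nΣy² − (Σy)² = 45612 − 43264 = 2348
r = 154 / √(1820 × 2348) = 154 / 2067.2107 ≈ 0.074

0.074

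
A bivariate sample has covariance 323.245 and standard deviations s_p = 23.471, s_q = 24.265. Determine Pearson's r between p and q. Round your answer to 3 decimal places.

0.568

r = Cov(p,q) / (s_p · s_q) = 323.245 / (23.471 × 24.265)
  = 323.245 / 569.5238 ≈ 0.568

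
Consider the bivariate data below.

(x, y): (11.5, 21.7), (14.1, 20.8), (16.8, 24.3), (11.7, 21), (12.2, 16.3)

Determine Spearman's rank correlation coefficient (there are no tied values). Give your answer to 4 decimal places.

0.1000

Rank x: 1, 4, 5, 2, 3
Rank y: 4, 2, 5, 3, 1
d = rank(x) − rank(y): -3, 2, 0, -1, 2; Σd² = 18
ρ = 1 − 6Σd² / [n(n²−1)] = 1 − 6×18 / (5×24) = 1 − 108/120 ≈ 0.1000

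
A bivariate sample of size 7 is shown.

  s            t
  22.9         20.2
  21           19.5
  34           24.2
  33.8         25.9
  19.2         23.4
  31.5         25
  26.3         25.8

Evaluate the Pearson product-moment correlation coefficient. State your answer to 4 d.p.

0.6691

n = 7, Σs = 188.7, Σt = 164, Σs² = 5316.43, Σt² = 3882.94, Σst = 4485.62
nΣst − ΣsΣt = 31399.34 − 30946.8 = 452.54
nΣs² − (Σs)² = 37215.01 − 35607.69 = 1607.32; nΣt² − (Σt)² = 27180.58 − 26896 = 284.58
r = 452.54 / √(1607.32 × 284.58) = 452.54 / 676.3218 ≈ 0.6691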